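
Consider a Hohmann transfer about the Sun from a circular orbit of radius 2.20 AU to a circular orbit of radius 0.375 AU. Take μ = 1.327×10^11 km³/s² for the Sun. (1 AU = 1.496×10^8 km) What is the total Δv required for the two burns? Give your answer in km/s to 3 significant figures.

Δv = 24.2 km/s

In km: r₁ = 2.20 × 1.496×10^8 = 3.2912×10^8 km; r₂ = 0.375 × 1.496×10^8 = 5.610×10^7 km.
Semi-major axis of the transfer orbit: a_t = (3.2912×10^8 + 5.610×10^7)/2 = 1.9261×10^8 km.
At r₁ the circular-orbit speed is v₁ = √(μ/r₁) = 20.080 km/s.
On the transfer ellipse at r₁, vis-viva gives v_a = √[μ(2/r₁ − 1/a_t)] = 10.837 km/s.
First burn Δv₁ = |v_a − v₁| = 9.243 km/s.
Circular speed at r₂: v₂ = √(μ/r₂) = 48.64 km/s.
Transfer-orbit speed at r₂: v_p = √[μ(2/r₂ − 1/a_t)] = 63.58 km/s.
Second burn Δv₂ = |v₂ − v_p| = 14.94 km/s.
Total Δv = Δv₁ + Δv₂ = 24.18 km/s.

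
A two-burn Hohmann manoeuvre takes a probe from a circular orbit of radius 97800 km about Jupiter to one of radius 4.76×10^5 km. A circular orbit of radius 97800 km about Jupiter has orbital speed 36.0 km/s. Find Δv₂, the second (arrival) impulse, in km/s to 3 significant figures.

From the circular-orbit relation v² = μ/r at r = 97800 km: μ = v²r = (36.0)² × 97800 = 1.26749×10^8 km³/s².
Semi-major axis of the transfer orbit: a_t = (97800 + 4.760×10^5)/2 = 2.869×10^5 km.
On the circular orbit at r = 4.760×10^5 km, v_c = √(μ/r) = 16.318 km/s.
Vis-viva on the transfer ellipse at r = 4.760×10^5 km gives v_t = √[μ(2/r − 1/a_t)] = 9.5274 km/s.
Δv₂ = |v_t − v_c| = |9.5274 − 16.318| = 6.791 km/s.

Δv₂ = 6.79 km/s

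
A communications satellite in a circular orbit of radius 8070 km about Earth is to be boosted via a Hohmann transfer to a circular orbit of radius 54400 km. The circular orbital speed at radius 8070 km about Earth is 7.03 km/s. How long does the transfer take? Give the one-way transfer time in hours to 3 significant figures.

From the circular-orbit relation v² = μ/r at r = 8070 km: μ = v²r = (7.03)² × 8070 = 3.98827×10^5 km³/s².
Semi-major axis of the transfer orbit: a_t = (8070 + 54400)/2 = 31235 km.
Transfer time t = π√(a_t³/μ) = π√((31235)³ / 3.98827×10^5) = 27460 s.
Converting: 27460 s ÷ 3600 s/hour = 7.63 hours.

t = 7.63 hours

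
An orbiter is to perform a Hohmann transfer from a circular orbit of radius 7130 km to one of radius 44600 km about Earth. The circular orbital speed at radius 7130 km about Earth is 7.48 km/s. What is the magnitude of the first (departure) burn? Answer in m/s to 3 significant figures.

Δv₁ = 2340 m/s

From the circular-orbit relation v² = μ/r at r = 7130 km: μ = v²r = (7.48)² × 7130 = 3.98926×10^5 km³/s².
Semi-major axis of the transfer orbit: a_t = (7130 + 44600)/2 = 25865 km.
On the circular orbit at r = 7130 km, v_c = √(μ/r) = 7.480 km/s.
Transfer-orbit speed at the same r (vis-viva, a = a_t): v_t = √[μ(2/r − 1/a_t)] = 9.822 km/s.
Δv₁ = |v_t − v_c| = |9.822 − 7.480| = 2.342 km/s.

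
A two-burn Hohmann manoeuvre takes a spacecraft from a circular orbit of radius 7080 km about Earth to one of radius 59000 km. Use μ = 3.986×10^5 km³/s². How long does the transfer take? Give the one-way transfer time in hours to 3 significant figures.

t = 8.30 hours

Transfer-ellipse semi-major axis a_t = (r₁ + r₂)/2 = (7080 + 59000)/2 = 33040 km.
By Kepler's third law the transfer-orbit period is T = 2π√(a_t³/μ), so t = T/2 = 29880 s.
Converting: 29880 s ÷ 3600 s/hour = 8.30 hours.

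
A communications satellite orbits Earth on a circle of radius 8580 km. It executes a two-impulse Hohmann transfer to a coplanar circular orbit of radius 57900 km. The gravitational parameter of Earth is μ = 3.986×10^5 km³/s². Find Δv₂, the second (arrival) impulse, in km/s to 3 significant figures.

Transfer-ellipse semi-major axis a_t = (r₁ + r₂)/2 = (8580 + 57900)/2 = 33240 km.
Circular speed at r = 57900 km: v_c = √(μ/r) = 2.624 km/s.
Transfer-orbit speed at the same r (vis-viva, a = a_t): v_t = √[μ(2/r − 1/a_t)] = 1.333 km/s.
Δv₂ = |v_t − v_c| = |1.333 − 2.624| = 1.291 km/s.

Δv₂ = 1.29 km/s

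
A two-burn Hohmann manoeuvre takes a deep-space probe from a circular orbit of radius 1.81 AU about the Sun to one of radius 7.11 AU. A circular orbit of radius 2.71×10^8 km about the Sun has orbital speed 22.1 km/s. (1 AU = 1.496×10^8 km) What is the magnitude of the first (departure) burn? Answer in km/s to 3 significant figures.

From the circular-orbit relation v² = μ/r at r = 2.71×10^8 km: μ = v²r = (22.1)² × 2.71×10^8 = 1.32359×10^11 km³/s².
In km: r₁ = 1.81 × 1.496×10^8 = 2.70776×10^8 km; r₂ = 7.11 × 1.496×10^8 = 1.063656×10^9 km.
Semi-major axis of the transfer orbit: a_t = (2.70776×10^8 + 1.063656×10^9)/2 = 6.67216×10^8 km.
On the circular orbit at r = 2.70776×10^8 km, v_c = √(μ/r) = 22.109 km/s.
Transfer-orbit speed at the same r (vis-viva, a = a_t): v_t = √[μ(2/r − 1/a_t)] = 27.915 km/s.
Δv₁ = |v_t − v_c| = |27.915 − 22.109| = 5.806 km/s.

Δv₁ = 5.81 km/s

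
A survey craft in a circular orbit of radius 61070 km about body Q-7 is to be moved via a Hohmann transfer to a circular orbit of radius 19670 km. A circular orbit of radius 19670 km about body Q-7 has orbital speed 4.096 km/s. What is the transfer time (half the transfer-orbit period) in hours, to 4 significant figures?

t = 12.32 hours

From the circular-orbit relation v² = μ/r at r = 19670 km: μ = v²r = (4.096)² × 19670 = 3.30008×10^5 km³/s².
Semi-major axis of the transfer orbit: a_t = (61070 + 19670)/2 = 40370 km.
By Kepler's third law the transfer-orbit period is T = 2π√(a_t³/μ), so t = T/2 = 44360 s.
Converting: 44360 s ÷ 3600 s/hour = 12.32 hours.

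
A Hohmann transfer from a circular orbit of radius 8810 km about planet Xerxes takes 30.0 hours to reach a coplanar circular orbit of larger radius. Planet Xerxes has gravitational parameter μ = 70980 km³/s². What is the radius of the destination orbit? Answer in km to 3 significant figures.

Transfer time t = 30.0 hours = 1.080×10^5 s, and t = π√(a_t³/μ).
So a_t = (μ t²/π²)^(1/3) = (70980 × (1.080×10^5)² / π²)^(1/3) = 43775 km.
Since a_t = (r₁ + r₂)/2, r₂ = 2a_t − r₁ = 2×43775 − 8810 = 78740 km.

r₂ = 78700 km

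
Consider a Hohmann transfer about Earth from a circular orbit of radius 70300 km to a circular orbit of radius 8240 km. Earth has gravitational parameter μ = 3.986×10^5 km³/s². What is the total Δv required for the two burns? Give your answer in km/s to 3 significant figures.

Δv = 3.64 km/s

The Hohmann ellipse has a_t = (r₁ + r₂)/2 = 39270 km.
At r₁ the circular-orbit speed is v₁ = √(μ/r₁) = 2.381 km/s.
Transfer-orbit speed at r₁ (v² = μ(2/r − 1/a)): v_a = √[μ(2/r₁ − 1/a_t)] = 1.091 km/s.
First burn Δv₁ = |v_a − v₁| = 1.290 km/s.
At r₂, v₂ = √(μ/r₂) = 6.955 km/s.
Transfer-orbit speed at r₂: v_p = √[μ(2/r₂ − 1/a_t)] = 9.306 km/s.
Second burn Δv₂ = |v₂ − v_p| = 2.351 km/s.
Δv = Δv₁ + Δv₂ = 1.290 + 2.351 = 3.641 km/s.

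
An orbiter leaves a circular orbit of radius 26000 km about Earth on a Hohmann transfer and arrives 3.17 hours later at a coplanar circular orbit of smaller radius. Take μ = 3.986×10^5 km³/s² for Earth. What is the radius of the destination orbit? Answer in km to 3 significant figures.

Transfer time t = 3.17 hours = 11412 s, and t = π√(a_t³/μ).
So a_t = (μ t²/π²)^(1/3) = (3.986×10^5 × (11412)² / π²)^(1/3) = 17391 km.
Since a_t = (r₁ + r₂)/2, r₂ = 2a_t − r₁ = 2×17391 − 26000 = 8782 km.

r₂ = 8780 km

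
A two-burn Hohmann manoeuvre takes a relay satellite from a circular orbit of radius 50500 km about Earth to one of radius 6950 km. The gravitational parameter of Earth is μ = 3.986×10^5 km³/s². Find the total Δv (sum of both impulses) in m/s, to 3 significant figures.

Semi-major axis of the transfer orbit: a_t = (50500 + 6950)/2 = 28725 km.
Circular speed at r₁: v₁ = √(μ/r₁) = √(3.986×10^5/50500) = 2.8095 km/s.
On the transfer ellipse at r₁, v² = μ(2/r − 1/a) gives v_a = √[μ(2/r₁ − 1/a_t)] = 1.3819 km/s.
First burn Δv₁ = |v_a − v₁| = 1.428 km/s.
Circular speed at r₂: v₂ = √(μ/r₂) = 7.5731 km/s.
Transfer-orbit speed at r₂: v_p = √[μ(2/r₂ − 1/a_t)] = 10.041 km/s.
Second burn Δv₂ = |v₂ − v_p| = 2.468 km/s.
Δv = Δv₁ + Δv₂ = 1.428 + 2.468 = 3.896 km/s.

Δv = 3900 m/s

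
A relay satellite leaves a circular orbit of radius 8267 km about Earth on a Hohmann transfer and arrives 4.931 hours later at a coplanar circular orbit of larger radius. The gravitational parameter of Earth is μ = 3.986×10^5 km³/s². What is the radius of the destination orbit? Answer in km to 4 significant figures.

r₂ = 38430 km

Transfer time t = 4.931 hours = 17751.6 s, and t = π√(a_t³/μ).
So a_t = (μ t²/π²)^(1/3) = (3.986×10^5 × (17751.6)² / π²)^(1/3) = 23347 km.
Since a_t = (r₁ + r₂)/2, r₂ = 2a_t − r₁ = 2×23347 − 8267 = 38427 km.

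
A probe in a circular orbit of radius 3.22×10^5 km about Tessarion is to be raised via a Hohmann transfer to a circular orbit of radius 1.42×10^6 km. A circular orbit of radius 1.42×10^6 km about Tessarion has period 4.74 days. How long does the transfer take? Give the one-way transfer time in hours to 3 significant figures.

t = 27.3 hours

From Kepler's third law T² = 4π²r³/μ at r = 1.42×10^6 km, T = 4.74 days = 4.74 × 86400 s = 4.09536×10^5 s: μ = 4π²r³/T² = 6.73970×10^8 km³/s².
Transfer-ellipse semi-major axis a_t = (r₁ + r₂)/2 = (3.220×10^5 + 1.420×10^6)/2 = 8.710×10^5 km.
Half the transfer-orbit period gives t = π√(a_t³/μ) = 98370 s.
Converting: 98370 s ÷ 3600 s/hour = 27.3 hours.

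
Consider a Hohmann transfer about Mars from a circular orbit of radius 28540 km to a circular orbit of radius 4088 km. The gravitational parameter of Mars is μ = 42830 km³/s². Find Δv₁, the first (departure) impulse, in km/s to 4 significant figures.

The Hohmann ellipse has a_t = (r₁ + r₂)/2 = 16314 km.
On the circular orbit at r = 28540 km, v_c = √(μ/r) = 1.225 km/s.
Transfer-orbit speed at the same r (vis-viva, a = a_t): v_t = √[μ(2/r − 1/a_t)] = 0.6132 km/s.
Δv₁ = |v_t − v_c| = |0.6132 − 1.225| = 0.6118 km/s.

Δv₁ = 0.6118 km/s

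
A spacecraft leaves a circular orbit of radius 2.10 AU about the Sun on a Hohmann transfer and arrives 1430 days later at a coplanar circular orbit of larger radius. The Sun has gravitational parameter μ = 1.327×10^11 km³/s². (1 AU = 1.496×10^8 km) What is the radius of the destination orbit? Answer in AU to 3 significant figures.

In km: r₁ = 2.10 × 1.496×10^8 = 3.1416×10^8 km.
Transfer time t = 1430 days = 1.23552×10^8 s, and t = π√(a_t³/μ).
So a_t = (μ t²/π²)^(1/3) = (1.327×10^11 × (1.23552×10^8)² / π²)^(1/3) = 5.8987×10^8 km.
Since a_t = (r₁ + r₂)/2, r₂ = 2a_t − r₁ = 2×5.8987×10^8 − 3.1416×10^8 = 8.6558×10^8 km.
In AU: r₂ = 8.6558×10^8 / 1.496×10^8 = 5.79 AU.

r₂ = 5.79 AU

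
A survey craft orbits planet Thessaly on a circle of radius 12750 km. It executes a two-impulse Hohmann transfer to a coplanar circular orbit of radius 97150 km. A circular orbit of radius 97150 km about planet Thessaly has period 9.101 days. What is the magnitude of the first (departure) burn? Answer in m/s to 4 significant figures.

Δv₁ = 706.4 m/s

From Kepler's third law T² = 4π²r³/μ at r = 97150 km, T = 9.101 days = 9.101 × 86400 s = 7.863264×10^5 s: μ = 4π²r³/T² = 58544.0 km³/s².
Transfer-ellipse semi-major axis a_t = (r₁ + r₂)/2 = (12750 + 97150)/2 = 54950 km.
Circular speed at r = 12750 km: v_c = √(μ/r) = 2.1428 km/s.
Vis-viva on the transfer ellipse at r = 12750 km gives v_t = √[μ(2/r − 1/a_t)] = 2.8492 km/s.
Δv₁ = |v_t − v_c| = |2.8492 − 2.1428| = 0.7064 km/s.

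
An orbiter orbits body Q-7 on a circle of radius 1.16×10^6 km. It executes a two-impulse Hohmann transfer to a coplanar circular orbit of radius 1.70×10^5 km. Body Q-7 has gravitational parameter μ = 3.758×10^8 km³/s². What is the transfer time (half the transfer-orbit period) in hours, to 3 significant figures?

t = 24.4 hours

Transfer-ellipse semi-major axis a_t = (r₁ + r₂)/2 = (1.160×10^6 + 1.700×10^5)/2 = 6.650×10^5 km.
Half the transfer-orbit period gives t = π√(a_t³/μ) = 87880 s.
Converting: 87880 s ÷ 3600 s/hour = 24.4 hours.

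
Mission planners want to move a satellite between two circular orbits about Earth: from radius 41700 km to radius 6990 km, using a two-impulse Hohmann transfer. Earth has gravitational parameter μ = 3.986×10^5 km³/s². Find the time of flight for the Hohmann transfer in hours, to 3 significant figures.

The Hohmann ellipse has a_t = (r₁ + r₂)/2 = 24345 km.
Transfer time t = π√(a_t³/μ) = π√((24345)³ / 3.986×10^5) = 18900 s.
Converting: 18900 s ÷ 3600 s/hour = 5.25 hours.

t = 5.25 hours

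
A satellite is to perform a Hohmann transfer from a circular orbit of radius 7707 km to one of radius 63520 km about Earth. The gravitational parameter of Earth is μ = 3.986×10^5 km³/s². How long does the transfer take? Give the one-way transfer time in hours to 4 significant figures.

The Hohmann ellipse has a_t = (r₁ + r₂)/2 = 35613.5 km.
By Kepler's third law the transfer-orbit period is T = 2π√(a_t³/μ), so t = T/2 = 33443 s.
Converting: 33443 s ÷ 3600 s/hour = 9.290 hours.

t = 9.290 hours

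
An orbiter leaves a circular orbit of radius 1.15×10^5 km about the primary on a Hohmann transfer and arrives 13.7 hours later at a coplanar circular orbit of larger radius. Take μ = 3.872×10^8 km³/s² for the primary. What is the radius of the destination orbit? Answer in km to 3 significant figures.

Transfer time t = 13.7 hours = 49320 s, and t = π√(a_t³/μ).
So a_t = (μ t²/π²)^(1/3) = (3.872×10^8 × (49320)² / π²)^(1/3) = 4.5698×10^5 km.
Since a_t = (r₁ + r₂)/2, r₂ = 2a_t − r₁ = 2×4.5698×10^5 − 1.150×10^5 = 7.9896×10^5 km.

r₂ = 7.99×10^5 km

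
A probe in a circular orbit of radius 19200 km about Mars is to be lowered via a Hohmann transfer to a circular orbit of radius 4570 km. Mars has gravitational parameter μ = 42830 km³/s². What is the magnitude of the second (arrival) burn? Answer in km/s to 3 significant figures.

Δv₂ = 0.830 km/s

Transfer-ellipse semi-major axis a_t = (r₁ + r₂)/2 = (19200 + 4570)/2 = 11885 km.
On the circular orbit at r = 4570 km, v_c = √(μ/r) = 3.0614 km/s.
Vis-viva on the transfer ellipse at r = 4570 km gives v_t = √[μ(2/r − 1/a_t)] = 3.8911 km/s.
Δv₂ = |v_t − v_c| = |3.8911 − 3.0614| = 0.8297 km/s.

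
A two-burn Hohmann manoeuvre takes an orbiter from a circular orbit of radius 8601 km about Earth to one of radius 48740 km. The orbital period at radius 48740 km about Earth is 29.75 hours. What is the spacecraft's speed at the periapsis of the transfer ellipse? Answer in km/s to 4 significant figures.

v = 8.875 km/s

From Kepler's third law T² = 4π²r³/μ at r = 48740 km, T = 29.75 hours = 29.75 × 3600 s = 1.071×10^5 s: μ = 4π²r³/T² = 3.98508×10^5 km³/s².
Semi-major axis of the transfer orbit: a_t = (8601 + 48740)/2 = 28670.5 km.
At periapsis, r = 8601 km.
Vis-viva: v = √[μ(2/r − 1/a_t)] = √[3.98508×10^5 × (2/8601 − 1/28670.5)] = 8.875 km/s.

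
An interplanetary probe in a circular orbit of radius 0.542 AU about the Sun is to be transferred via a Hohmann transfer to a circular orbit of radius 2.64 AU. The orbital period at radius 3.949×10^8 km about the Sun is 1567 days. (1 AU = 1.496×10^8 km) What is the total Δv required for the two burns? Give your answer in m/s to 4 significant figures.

From Kepler's third law T² = 4π²r³/μ at r = 3.949×10^8 km, T = 1567 days = 1567 × 86400 s = 1.353888×10^8 s: μ = 4π²r³/T² = 1.32634×10^11 km³/s².
In km: r₁ = 0.542 × 1.496×10^8 = 8.10832×10^7 km; r₂ = 2.64 × 1.496×10^8 = 3.94944×10^8 km.
The Hohmann ellipse has a_t = (r₁ + r₂)/2 = 2.380136×10^8 km.
Circular speed at r₁: v₁ = √(μ/r₁) = √(1.32634×10^11/8.10832×10^7) = 40.445 km/s.
On the transfer ellipse at r₁, vis-viva equation gives v_p = √[μ(2/r₁ − 1/a_t)] = 52.099 km/s.
First burn Δv₁ = |v_p − v₁| = 11.65 km/s.
At r₂, v₂ = √(μ/r₂) = 18.33 km/s.
Transfer-orbit speed at r₂: v_a = √[μ(2/r₂ − 1/a_t)] = 10.70 km/s.
Second burn Δv₂ = |v₂ − v_a| = 7.630 km/s.
Δv = Δv₁ + Δv₂ = 11.65 + 7.630 = 19.28 km/s.

Δv = 19280 m/s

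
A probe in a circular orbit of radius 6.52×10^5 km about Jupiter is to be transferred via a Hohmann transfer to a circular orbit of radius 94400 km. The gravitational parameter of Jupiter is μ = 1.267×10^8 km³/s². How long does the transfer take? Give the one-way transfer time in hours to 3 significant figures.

The Hohmann ellipse has a_t = (r₁ + r₂)/2 = 3.732×10^5 km.
Transfer time t = π√(a_t³/μ) = π√((3.732×10^5)³ / 1.267×10^8) = 63630 s.
Converting: 63630 s ÷ 3600 s/hour = 17.7 hours.

t = 17.7 hours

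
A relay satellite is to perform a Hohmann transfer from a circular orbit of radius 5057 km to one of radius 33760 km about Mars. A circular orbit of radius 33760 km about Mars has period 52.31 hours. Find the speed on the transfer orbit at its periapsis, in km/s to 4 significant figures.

From Kepler's third law T² = 4π²r³/μ at r = 33760 km, T = 52.31 hours = 52.31 × 3600 s = 1.88316×10^5 s: μ = 4π²r³/T² = 42834.4 km³/s².
The Hohmann ellipse has a_t = (r₁ + r₂)/2 = 19408.5 km.
The periapsis of the transfer ellipse is at r = 5057 km.
Vis-viva: v = √[μ(2/r − 1/a_t)] = √[42834.4 × (2/5057 − 1/19408.5)] = 3.838 km/s.

v = 3.838 km/s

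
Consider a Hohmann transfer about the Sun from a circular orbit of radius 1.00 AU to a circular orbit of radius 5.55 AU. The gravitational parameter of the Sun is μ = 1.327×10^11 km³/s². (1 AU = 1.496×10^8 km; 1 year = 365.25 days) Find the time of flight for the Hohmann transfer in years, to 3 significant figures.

t = 2.96 years

In km: r₁ = 1.00 × 1.496×10^8 = 1.496×10^8 km; r₂ = 5.55 × 1.496×10^8 = 8.3028×10^8 km.
Semi-major axis of the transfer orbit: a_t = (1.496×10^8 + 8.3028×10^8)/2 = 4.8994×10^8 km.
Half the transfer-orbit period gives t = π√(a_t³/μ) = 9.353×10^7 s.
Converting: 9.353×10^7 s ÷ 3.15576×10^7 s/year (365.25 × 86400) = 2.96 years.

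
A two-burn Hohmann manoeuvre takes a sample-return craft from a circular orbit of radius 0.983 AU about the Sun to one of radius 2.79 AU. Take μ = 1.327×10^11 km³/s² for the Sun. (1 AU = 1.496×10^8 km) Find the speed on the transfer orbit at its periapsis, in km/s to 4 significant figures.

In km: r₁ = 0.983 × 1.496×10^8 = 1.470568×10^8 km; r₂ = 2.79 × 1.496×10^8 = 4.17384×10^8 km.
Transfer-ellipse semi-major axis a_t = (r₁ + r₂)/2 = (1.470568×10^8 + 4.17384×10^8)/2 = 2.822204×10^8 km.
At periapsis, r = 1.470568×10^8 km.
From the vis-viva equation, v = √[μ(2/r − 1/a_t)] = 36.53 km/s.

v = 36.53 km/s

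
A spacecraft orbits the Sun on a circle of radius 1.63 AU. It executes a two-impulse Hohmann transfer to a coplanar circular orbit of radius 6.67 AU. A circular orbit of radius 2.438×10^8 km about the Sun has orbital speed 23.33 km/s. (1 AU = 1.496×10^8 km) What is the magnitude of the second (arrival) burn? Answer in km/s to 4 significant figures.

From the circular-orbit relation v² = μ/r at r = 2.438×10^8 km: μ = v²r = (23.33)² × 2.438×10^8 = 1.32698×10^11 km³/s².
In km: r₁ = 1.63 × 1.496×10^8 = 2.43848×10^8 km; r₂ = 6.67 × 1.496×10^8 = 9.97832×10^8 km.
Transfer-ellipse semi-major axis a_t = (r₁ + r₂)/2 = (2.43848×10^8 + 9.97832×10^8)/2 = 6.2084×10^8 km.
Circular speed at r = 9.97832×10^8 km: v_c = √(μ/r) = 11.532 km/s.
Transfer-orbit speed at the same r (vis-viva, a = a_t): v_t = √[μ(2/r − 1/a_t)] = 7.2272 km/s.
Δv₂ = |v_t − v_c| = |7.2272 − 11.532| = 4.305 km/s.

Δv₂ = 4.305 km/s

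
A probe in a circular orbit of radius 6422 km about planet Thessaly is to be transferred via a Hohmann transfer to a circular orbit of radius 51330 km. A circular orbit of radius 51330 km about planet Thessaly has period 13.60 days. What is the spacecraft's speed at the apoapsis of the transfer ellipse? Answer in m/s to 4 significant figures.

From Kepler's third law T² = 4π²r³/μ at r = 51330 km, T = 13.60 days = 13.60 × 86400 s = 1.17504×10^6 s: μ = 4π²r³/T² = 3866.95 km³/s².
Semi-major axis of the transfer orbit: a_t = (6422 + 51330)/2 = 28876 km.
The apoapsis of the transfer ellipse is at r = 51330 km.
From the vis-viva equation, v = √[μ(2/r − 1/a_t)] = 0.1294 km/s.

v = 129.4 m/s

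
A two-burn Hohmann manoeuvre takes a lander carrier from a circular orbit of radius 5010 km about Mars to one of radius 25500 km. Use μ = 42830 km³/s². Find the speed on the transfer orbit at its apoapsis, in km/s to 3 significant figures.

Transfer-ellipse semi-major axis a_t = (r₁ + r₂)/2 = (5010 + 25500)/2 = 15255 km.
At apoapsis, r = 25500 km.
From the vis-viva equation, v = √[μ(2/r − 1/a_t)] = 0.7427 km/s.

v = 0.743 km/s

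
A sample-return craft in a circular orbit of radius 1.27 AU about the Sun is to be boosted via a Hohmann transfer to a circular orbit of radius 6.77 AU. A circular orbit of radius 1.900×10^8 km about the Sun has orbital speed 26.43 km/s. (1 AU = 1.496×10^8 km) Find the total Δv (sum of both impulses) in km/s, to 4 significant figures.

From the circular-orbit relation v² = μ/r at r = 1.900×10^8 km: μ = v²r = (26.43)² × 1.900×10^8 = 1.32724×10^11 km³/s².
In km: r₁ = 1.27 × 1.496×10^8 = 1.89992×10^8 km; r₂ = 6.77 × 1.496×10^8 = 1.012792×10^9 km.
Semi-major axis of the transfer orbit: a_t = (1.89992×10^8 + 1.012792×10^9)/2 = 6.01392×10^8 km.
At r₁ the circular-orbit speed is v₁ = √(μ/r₁) = 26.4306 km/s.
Transfer-orbit speed at r₁ (vis-viva equation): v_p = √[μ(2/r₁ − 1/a_t)] = 34.2995 km/s.
First burn Δv₁ = |v_p − v₁| = 7.869 km/s.
At r₂, v₂ = √(μ/r₂) = 11.4476 km/s.
Transfer-orbit speed at r₂: v_a = √[μ(2/r₂ − 1/a_t)] = 6.43432 km/s.
Second burn Δv₂ = |v₂ − v_a| = 5.013 km/s.
Δv = Δv₁ + Δv₂ = 7.869 + 5.013 = 12.88 km/s.

Δv = 12.88 km/s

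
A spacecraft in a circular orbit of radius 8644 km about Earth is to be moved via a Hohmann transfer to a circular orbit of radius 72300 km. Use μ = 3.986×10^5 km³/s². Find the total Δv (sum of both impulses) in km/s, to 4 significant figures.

Semi-major axis of the transfer orbit: a_t = (8644 + 72300)/2 = 40472 km.
Circular speed at r₁: v₁ = √(μ/r₁) = √(3.986×10^5/8644) = 6.79065 km/s.
On the transfer ellipse at r₁, vis-viva equation gives v_p = √[μ(2/r₁ − 1/a_t)] = 9.07618 km/s.
First burn Δv₁ = |v_p − v₁| = 2.2855 km/s.
At r₂, v₂ = √(μ/r₂) = 2.3480 km/s.
Transfer-orbit speed at r₂: v_a = √[μ(2/r₂ − 1/a_t)] = 1.0851 km/s.
Second burn Δv₂ = |v₂ − v_a| = 1.2629 km/s.
Δv = Δv₁ + Δv₂ = 2.2855 + 1.2629 = 3.548 km/s.

Δv = 3.548 km/s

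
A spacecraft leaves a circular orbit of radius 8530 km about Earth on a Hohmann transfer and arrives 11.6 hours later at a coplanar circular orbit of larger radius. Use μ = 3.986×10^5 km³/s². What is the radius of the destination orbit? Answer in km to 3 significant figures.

Transfer time t = 11.6 hours = 41760 s, and t = π√(a_t³/μ).
So a_t = (μ t²/π²)^(1/3) = (3.986×10^5 × (41760)² / π²)^(1/3) = 41297 km.
Since a_t = (r₁ + r₂)/2, r₂ = 2a_t − r₁ = 2×41297 − 8530 = 74064 km.

r₂ = 74100 km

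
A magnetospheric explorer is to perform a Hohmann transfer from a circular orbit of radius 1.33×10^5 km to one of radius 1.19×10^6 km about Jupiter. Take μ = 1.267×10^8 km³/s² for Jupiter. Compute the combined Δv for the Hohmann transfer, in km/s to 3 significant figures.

Transfer-ellipse semi-major axis a_t = (r₁ + r₂)/2 = (1.330×10^5 + 1.190×10^6)/2 = 6.615×10^5 km.
At r₁ the circular-orbit speed is v₁ = √(μ/r₁) = 30.865 km/s.
On the transfer ellipse at r₁, vis-viva equation gives v_p = √[μ(2/r₁ − 1/a_t)] = 41.397 km/s.
First burn Δv₁ = |v_p − v₁| = 10.53 km/s.
Circular speed at r₂: v₂ = √(μ/r₂) = 10.3185 km/s.
Transfer-orbit speed at r₂: v_a = √[μ(2/r₂ − 1/a_t)] = 4.62675 km/s.
Second burn Δv₂ = |v₂ − v_a| = 5.692 km/s.
Δv = Δv₁ + Δv₂ = 10.53 + 5.692 = 16.22 km/s.

Δv = 16.2 km/s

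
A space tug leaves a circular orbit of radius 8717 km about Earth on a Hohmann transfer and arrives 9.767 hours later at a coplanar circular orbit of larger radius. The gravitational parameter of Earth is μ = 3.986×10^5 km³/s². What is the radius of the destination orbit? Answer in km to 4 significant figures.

Transfer time t = 9.767 hours = 35161.2 s, and t = π√(a_t³/μ).
So a_t = (μ t²/π²)^(1/3) = (3.986×10^5 × (35161.2)² / π²)^(1/3) = 36823 km.
Since a_t = (r₁ + r₂)/2, r₂ = 2a_t − r₁ = 2×36823 − 8717 = 64929 km.

r₂ = 64930 km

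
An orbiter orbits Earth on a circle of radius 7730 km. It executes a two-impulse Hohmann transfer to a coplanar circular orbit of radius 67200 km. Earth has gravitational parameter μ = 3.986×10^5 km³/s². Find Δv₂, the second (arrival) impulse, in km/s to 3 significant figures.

Δv₂ = 1.33 km/s

Transfer-ellipse semi-major axis a_t = (r₁ + r₂)/2 = (7730 + 67200)/2 = 37465 km.
Circular speed at r = 67200 km: v_c = √(μ/r) = 2.435 km/s.
Vis-viva on the transfer ellipse at r = 67200 km gives v_t = √[μ(2/r − 1/a_t)] = 1.106 km/s.
Δv₂ = |v_t − v_c| = |1.106 − 2.435| = 1.329 km/s.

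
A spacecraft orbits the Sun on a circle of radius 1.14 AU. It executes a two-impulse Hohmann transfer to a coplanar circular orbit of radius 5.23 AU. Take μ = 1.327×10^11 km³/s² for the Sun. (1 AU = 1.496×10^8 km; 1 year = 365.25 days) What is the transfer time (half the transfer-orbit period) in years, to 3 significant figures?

In km: r₁ = 1.14 × 1.496×10^8 = 1.70544×10^8 km; r₂ = 5.23 × 1.496×10^8 = 7.82408×10^8 km.
Semi-major axis of the transfer orbit: a_t = (1.70544×10^8 + 7.82408×10^8)/2 = 4.76476×10^8 km.
Transfer time t = π√(a_t³/μ) = π√((4.76476×10^8)³ / 1.327×10^11) = 8.970×10^7 s.
Converting: 8.970×10^7 s ÷ 3.15576×10^7 s/year (365.25 × 86400) = 2.84 years.

t = 2.84 years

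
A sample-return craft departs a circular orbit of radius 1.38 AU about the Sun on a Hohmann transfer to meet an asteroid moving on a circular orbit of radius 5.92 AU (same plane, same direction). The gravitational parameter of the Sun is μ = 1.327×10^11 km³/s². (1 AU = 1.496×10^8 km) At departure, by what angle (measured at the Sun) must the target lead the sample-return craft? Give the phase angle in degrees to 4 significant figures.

φ = 92.86°

In km: r₁ = 1.38 × 1.496×10^8 = 2.06448×10^8 km; r₂ = 5.92 × 1.496×10^8 = 8.85632×10^8 km.
Transfer-ellipse semi-major axis a_t = (r₁ + r₂)/2 = (2.06448×10^8 + 8.85632×10^8)/2 = 5.4604×10^8 km.
The half-period of the transfer ellipse is t = π√(a_t³/μ) = 1.10040×10^8 s.
Target angular speed ω₂ = √(μ/r₂³) = 1.38215×10^-8 rad/s.
Angle swept by the target during transfer: ω₂·t = 1.5209 rad = 87.14°.
Arrival is 180° from departure on the ellipse, so φ = 180° − 87.14° = 92.86°.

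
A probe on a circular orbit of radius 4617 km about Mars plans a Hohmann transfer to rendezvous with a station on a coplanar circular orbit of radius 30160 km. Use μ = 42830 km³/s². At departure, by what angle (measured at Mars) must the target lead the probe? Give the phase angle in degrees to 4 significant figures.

Semi-major axis of the transfer orbit: a_t = (4617 + 30160)/2 = 17388.5 km.
The half-period of the transfer ellipse is t = π√(a_t³/μ) = 34810 s.
Target angular speed ω₂ = √(μ/r₂³) = 3.951×10^-5 rad/s.
Angle swept by the target during transfer: ω₂·t = 1.3753 rad = 78.80°.
The probe traverses 180° on the transfer ellipse, so the target must lead by 180° − 78.80° = 101.2°.

φ = 101.2°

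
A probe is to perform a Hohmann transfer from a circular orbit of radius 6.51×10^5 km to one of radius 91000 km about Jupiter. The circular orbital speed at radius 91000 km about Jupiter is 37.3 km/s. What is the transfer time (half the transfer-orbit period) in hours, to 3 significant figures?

From the circular-orbit relation v² = μ/r at r = 91000 km: μ = v²r = (37.3)² × 91000 = 1.26607×10^8 km³/s².
Transfer-ellipse semi-major axis a_t = (r₁ + r₂)/2 = (6.510×10^5 + 91000)/2 = 3.710×10^5 km.
Half the transfer-orbit period gives t = π√(a_t³/μ) = 63090 s.
Converting: 63090 s ÷ 3600 s/hour = 17.5 hours.

t = 17.5 hours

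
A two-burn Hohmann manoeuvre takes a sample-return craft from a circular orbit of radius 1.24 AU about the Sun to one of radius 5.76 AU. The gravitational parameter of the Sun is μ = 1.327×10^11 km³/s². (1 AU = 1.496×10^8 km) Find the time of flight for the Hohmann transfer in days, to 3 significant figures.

In km: r₁ = 1.24 × 1.496×10^8 = 1.85504×10^8 km; r₂ = 5.76 × 1.496×10^8 = 8.61696×10^8 km.
Transfer-ellipse semi-major axis a_t = (r₁ + r₂)/2 = (1.85504×10^8 + 8.61696×10^8)/2 = 5.236×10^8 km.
By Kepler's third law the transfer-orbit period is T = 2π√(a_t³/μ), so t = T/2 = 1.033×10^8 s.
Converting: 1.033×10^8 s ÷ 86400 s/day = 1200 days.

t = 1200 days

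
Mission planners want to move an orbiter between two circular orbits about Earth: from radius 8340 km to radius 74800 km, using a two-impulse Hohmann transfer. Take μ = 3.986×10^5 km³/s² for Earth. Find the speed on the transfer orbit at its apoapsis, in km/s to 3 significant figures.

Transfer-ellipse semi-major axis a_t = (r₁ + r₂)/2 = (8340 + 74800)/2 = 41570 km.
The apoapsis of the transfer ellipse is at r = 74800 km.
From the vis-viva equation, v = √[μ(2/r − 1/a_t)] = 1.034 km/s.

v = 1.03 km/s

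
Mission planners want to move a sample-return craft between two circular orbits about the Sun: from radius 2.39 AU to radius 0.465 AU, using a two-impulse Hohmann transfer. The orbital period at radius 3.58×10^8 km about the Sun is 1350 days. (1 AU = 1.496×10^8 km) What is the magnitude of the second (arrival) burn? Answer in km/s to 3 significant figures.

From Kepler's third law T² = 4π²r³/μ at r = 3.58×10^8 km, T = 1350 days = 1350 × 86400 s = 1.1664×10^8 s: μ = 4π²r³/T² = 1.33142×10^11 km³/s².
In km: r₁ = 2.39 × 1.496×10^8 = 3.57544×10^8 km; r₂ = 0.465 × 1.496×10^8 = 6.9564×10^7 km.
Transfer-ellipse semi-major axis a_t = (r₁ + r₂)/2 = (3.57544×10^8 + 6.9564×10^7)/2 = 2.13554×10^8 km.
On the circular orbit at r = 6.9564×10^7 km, v_c = √(μ/r) = 43.75 km/s.
Transfer-orbit speed at the same r (vis-viva, a = a_t): v_t = √[μ(2/r − 1/a_t)] = 56.61 km/s.
Δv₂ = |v_t − v_c| = |56.61 − 43.75| = 12.86 km/s.

Δv₂ = 12.9 km/s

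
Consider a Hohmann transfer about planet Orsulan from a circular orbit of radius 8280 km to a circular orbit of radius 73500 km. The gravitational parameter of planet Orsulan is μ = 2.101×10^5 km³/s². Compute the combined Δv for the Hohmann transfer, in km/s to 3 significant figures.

Δv = 2.65 km/s

The Hohmann ellipse has a_t = (r₁ + r₂)/2 = 40890 km.
Circular speed at r₁: v₁ = √(μ/r₁) = √(2.101×10^5/8280) = 5.0373 km/s.
Transfer-orbit speed at r₁ (v² = μ(2/r − 1/a)): v_p = √[μ(2/r₁ − 1/a_t)] = 6.7536 km/s.
First burn Δv₁ = |v_p − v₁| = 1.716 km/s.
Circular speed at r₂: v₂ = √(μ/r₂) = 1.6907 km/s.
Transfer-orbit speed at r₂: v_a = √[μ(2/r₂ − 1/a_t)] = 0.76081 km/s.
Second burn Δv₂ = |v₂ − v_a| = 0.9299 km/s.
Δv = Δv₁ + Δv₂ = 1.716 + 0.9299 = 2.646 km/s.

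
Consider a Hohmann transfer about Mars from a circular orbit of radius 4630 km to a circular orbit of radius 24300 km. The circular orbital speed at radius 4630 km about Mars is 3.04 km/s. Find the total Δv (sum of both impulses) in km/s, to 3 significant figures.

Δv = 1.48 km/s

From the circular-orbit relation v² = μ/r at r = 4630 km: μ = v²r = (3.04)² × 4630 = 42788.6 km³/s².
The Hohmann ellipse has a_t = (r₁ + r₂)/2 = 14465 km.
Circular speed at r₁: v₁ = √(μ/r₁) = √(42788.6/4630) = 3.0400 km/s.
Transfer-orbit speed at r₁ (v² = μ(2/r − 1/a)): v_p = √[μ(2/r₁ − 1/a_t)] = 3.9402 km/s.
First burn Δv₁ = |v_p − v₁| = 0.9002 km/s.
Circular speed at r₂: v₂ = √(μ/r₂) = 1.32697 km/s.
Transfer-orbit speed at r₂: v_a = √[μ(2/r₂ − 1/a_t)] = 0.750745 km/s.
Second burn Δv₂ = |v₂ − v_a| = 0.5762 km/s.
Total Δv = Δv₁ + Δv₂ = 1.476 km/s.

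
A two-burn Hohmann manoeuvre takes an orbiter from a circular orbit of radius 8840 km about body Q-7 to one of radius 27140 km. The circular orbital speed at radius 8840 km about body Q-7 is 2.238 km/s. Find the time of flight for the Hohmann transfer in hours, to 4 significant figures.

t = 10.01 hours

From the circular-orbit relation v² = μ/r at r = 8840 km: μ = v²r = (2.238)² × 8840 = 44276.4 km³/s².
The Hohmann ellipse has a_t = (r₁ + r₂)/2 = 17990 km.
Half the transfer-orbit period gives t = π√(a_t³/μ) = 36030 s.
Converting: 36030 s ÷ 3600 s/hour = 10.01 hours.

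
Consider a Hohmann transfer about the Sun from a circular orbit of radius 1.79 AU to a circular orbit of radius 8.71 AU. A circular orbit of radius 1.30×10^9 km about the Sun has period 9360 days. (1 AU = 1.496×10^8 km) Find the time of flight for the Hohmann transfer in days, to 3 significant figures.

From Kepler's third law T² = 4π²r³/μ at r = 1.30×10^9 km, T = 9360 days = 9360 × 86400 s = 8.08704×10^8 s: μ = 4π²r³/T² = 1.32620×10^11 km³/s².
In km: r₁ = 1.79 × 1.496×10^8 = 2.67784×10^8 km; r₂ = 8.71 × 1.496×10^8 = 1.303016×10^9 km.
Semi-major axis of the transfer orbit: a_t = (2.67784×10^8 + 1.303016×10^9)/2 = 7.854×10^8 km.
By Kepler's third law the transfer-orbit period is T = 2π√(a_t³/μ), so t = T/2 = 1.899×10^8 s.
Converting: 1.899×10^8 s ÷ 86400 s/day = 2200 days.

t = 2200 days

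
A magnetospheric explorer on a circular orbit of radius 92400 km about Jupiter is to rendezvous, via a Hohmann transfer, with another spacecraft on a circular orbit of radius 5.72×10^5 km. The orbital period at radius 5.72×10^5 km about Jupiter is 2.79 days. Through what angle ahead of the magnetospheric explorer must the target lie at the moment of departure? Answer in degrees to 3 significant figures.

φ = 100°

From Kepler's third law T² = 4π²r³/μ at r = 5.72×10^5 km, T = 2.79 days = 2.79 × 86400 s = 2.41056×10^5 s: μ = 4π²r³/T² = 1.27149×10^8 km³/s².
Transfer-ellipse semi-major axis a_t = (r₁ + r₂)/2 = (92400 + 5.720×10^5)/2 = 3.322×10^5 km.
Transfer time t = π√(a_t³/μ) = 53345.0 s.
The target's mean motion on its circular orbit is ω₂ = √(μ/r₂³) = 2.60653×10^-5 rad/s.
Angle swept by the target during transfer: ω₂·t = 1.39045 rad = 79.67°.
Arrival is 180° from departure on the ellipse, so φ = 180° − 79.67° = 100°.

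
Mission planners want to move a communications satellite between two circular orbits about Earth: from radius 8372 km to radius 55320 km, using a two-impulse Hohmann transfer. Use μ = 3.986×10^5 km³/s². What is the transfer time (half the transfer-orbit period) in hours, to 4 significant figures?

t = 7.855 hours

The Hohmann ellipse has a_t = (r₁ + r₂)/2 = 31846 km.
By Kepler's third law the transfer-orbit period is T = 2π√(a_t³/μ), so t = T/2 = 28279 s.
Converting: 28279 s ÷ 3600 s/hour = 7.855 hours.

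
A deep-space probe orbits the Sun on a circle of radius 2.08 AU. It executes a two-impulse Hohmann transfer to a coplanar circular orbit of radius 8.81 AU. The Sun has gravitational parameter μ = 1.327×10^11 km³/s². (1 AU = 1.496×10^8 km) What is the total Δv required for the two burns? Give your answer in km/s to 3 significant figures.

Δv = 9.45 km/s

In km: r₁ = 2.08 × 1.496×10^8 = 3.11168×10^8 km; r₂ = 8.81 × 1.496×10^8 = 1.317976×10^9 km.
Semi-major axis of the transfer orbit: a_t = (3.11168×10^8 + 1.317976×10^9)/2 = 8.14572×10^8 km.
At r₁ the circular-orbit speed is v₁ = √(μ/r₁) = 20.65085 km/s.
Transfer-orbit speed at r₁ (vis-viva): v_p = √[μ(2/r₁ − 1/a_t)] = 26.26800 km/s.
First burn Δv₁ = |v_p − v₁| = 5.61715 km/s.
At r₂, v₂ = √(μ/r₂) = 10.034176 km/s.
Transfer-orbit speed at r₂: v_a = √[μ(2/r₂ − 1/a_t)] = 6.2017526 km/s.
Second burn Δv₂ = |v₂ − v_a| = 3.83242 km/s.
Total Δv = Δv₁ + Δv₂ = 9.450 km/s.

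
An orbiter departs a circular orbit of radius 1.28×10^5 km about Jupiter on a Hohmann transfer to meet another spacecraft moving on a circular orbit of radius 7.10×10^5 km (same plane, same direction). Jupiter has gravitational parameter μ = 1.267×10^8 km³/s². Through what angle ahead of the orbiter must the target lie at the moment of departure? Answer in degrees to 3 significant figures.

The Hohmann ellipse has a_t = (r₁ + r₂)/2 = 4.190×10^5 km.
Transfer time t = π√(a_t³/μ) = 75697.7 s.
Target angular speed ω₂ = √(μ/r₂³) = 1.88149×10^-5 rad/s.
Angle swept by the target during transfer: ω₂·t = 1.4242 rad = 81.60°.
Arrival is 180° from departure on the ellipse, so φ = 180° − 81.60° = 98.4°.

φ = 98.4°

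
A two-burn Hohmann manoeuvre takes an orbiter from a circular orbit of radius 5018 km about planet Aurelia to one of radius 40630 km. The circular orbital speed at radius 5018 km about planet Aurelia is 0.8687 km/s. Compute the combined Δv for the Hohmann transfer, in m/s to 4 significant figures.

Δv = 452.5 m/s

From the circular-orbit relation v² = μ/r at r = 5018 km: μ = v²r = (0.8687)² × 5018 = 3786.78 km³/s².
The Hohmann ellipse has a_t = (r₁ + r₂)/2 = 22824 km.
At r₁ the circular-orbit speed is v₁ = √(μ/r₁) = 0.868700 km/s.
Transfer-orbit speed at r₁ (v² = μ(2/r − 1/a)): v_p = √[μ(2/r₁ − 1/a_t)] = 1.15904 km/s.
First burn Δv₁ = |v_p − v₁| = 0.29034 km/s.
Circular speed at r₂: v₂ = √(μ/r₂) = 0.30529 km/s.
Transfer-orbit speed at r₂: v_a = √[μ(2/r₂ − 1/a_t)] = 0.14315 km/s.
Second burn Δv₂ = |v₂ − v_a| = 0.16214 km/s.
Δv = Δv₁ + Δv₂ = 0.29034 + 0.16214 = 0.4525 km/s.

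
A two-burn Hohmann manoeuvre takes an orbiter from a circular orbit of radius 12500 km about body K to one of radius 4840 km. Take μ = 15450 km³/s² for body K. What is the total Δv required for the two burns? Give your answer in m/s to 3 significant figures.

Δv = 640 m/s

Semi-major axis of the transfer orbit: a_t = (12500 + 4840)/2 = 8670 km.
Circular speed at r₁: v₁ = √(μ/r₁) = √(15450/12500) = 1.1118 km/s.
Transfer-orbit speed at r₁ (vis-viva equation): v_a = √[μ(2/r₁ − 1/a_t)] = 0.83066 km/s.
First burn Δv₁ = |v_a − v₁| = 0.2811 km/s.
Circular speed at r₂: v₂ = √(μ/r₂) = 1.7867 km/s.
Transfer-orbit speed at r₂: v_p = √[μ(2/r₂ − 1/a_t)] = 2.1453 km/s.
Second burn Δv₂ = |v₂ − v_p| = 0.3586 km/s.
Total Δv = Δv₁ + Δv₂ = 0.6397 km/s.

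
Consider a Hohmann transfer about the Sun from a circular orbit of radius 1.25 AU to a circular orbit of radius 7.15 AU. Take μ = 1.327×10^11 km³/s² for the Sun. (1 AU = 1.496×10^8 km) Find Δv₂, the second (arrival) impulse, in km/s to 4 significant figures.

Δv₂ = 5.062 km/s

In km: r₁ = 1.25 × 1.496×10^8 = 1.870×10^8 km; r₂ = 7.15 × 1.496×10^8 = 1.06964×10^9 km.
The Hohmann ellipse has a_t = (r₁ + r₂)/2 = 6.2832×10^8 km.
On the circular orbit at r = 1.06964×10^9 km, v_c = √(μ/r) = 11.138 km/s.
Vis-viva on the transfer ellipse at r = 1.06964×10^9 km gives v_t = √[μ(2/r − 1/a_t)] = 6.0764 km/s.
Δv₂ = |v_t − v_c| = |6.0764 − 11.138| = 5.062 km/s.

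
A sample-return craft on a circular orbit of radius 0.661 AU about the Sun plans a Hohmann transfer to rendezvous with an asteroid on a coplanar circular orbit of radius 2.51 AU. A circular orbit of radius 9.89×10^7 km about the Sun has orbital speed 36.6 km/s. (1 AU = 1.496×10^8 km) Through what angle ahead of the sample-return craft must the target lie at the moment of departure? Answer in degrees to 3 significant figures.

φ = 89.6°

From the circular-orbit relation v² = μ/r at r = 9.89×10^7 km: μ = v²r = (36.6)² × 9.89×10^7 = 1.32482×10^11 km³/s².
In km: r₁ = 0.661 × 1.496×10^8 = 9.88856×10^7 km; r₂ = 2.51 × 1.496×10^8 = 3.75496×10^8 km.
Semi-major axis of the transfer orbit: a_t = (9.88856×10^7 + 3.75496×10^8)/2 = 2.371908×10^8 km.
The half-period of the transfer ellipse is t = π√(a_t³/μ) = 3.1530×10^7 s.
Target angular speed ω₂ = √(μ/r₂³) = 5.0023×10^-8 rad/s.
Angle swept by the target during transfer: ω₂·t = 1.5772 rad = 90.37°.
Arrival is 180° from departure on the ellipse, so φ = 180° − 90.37° = 89.6°.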